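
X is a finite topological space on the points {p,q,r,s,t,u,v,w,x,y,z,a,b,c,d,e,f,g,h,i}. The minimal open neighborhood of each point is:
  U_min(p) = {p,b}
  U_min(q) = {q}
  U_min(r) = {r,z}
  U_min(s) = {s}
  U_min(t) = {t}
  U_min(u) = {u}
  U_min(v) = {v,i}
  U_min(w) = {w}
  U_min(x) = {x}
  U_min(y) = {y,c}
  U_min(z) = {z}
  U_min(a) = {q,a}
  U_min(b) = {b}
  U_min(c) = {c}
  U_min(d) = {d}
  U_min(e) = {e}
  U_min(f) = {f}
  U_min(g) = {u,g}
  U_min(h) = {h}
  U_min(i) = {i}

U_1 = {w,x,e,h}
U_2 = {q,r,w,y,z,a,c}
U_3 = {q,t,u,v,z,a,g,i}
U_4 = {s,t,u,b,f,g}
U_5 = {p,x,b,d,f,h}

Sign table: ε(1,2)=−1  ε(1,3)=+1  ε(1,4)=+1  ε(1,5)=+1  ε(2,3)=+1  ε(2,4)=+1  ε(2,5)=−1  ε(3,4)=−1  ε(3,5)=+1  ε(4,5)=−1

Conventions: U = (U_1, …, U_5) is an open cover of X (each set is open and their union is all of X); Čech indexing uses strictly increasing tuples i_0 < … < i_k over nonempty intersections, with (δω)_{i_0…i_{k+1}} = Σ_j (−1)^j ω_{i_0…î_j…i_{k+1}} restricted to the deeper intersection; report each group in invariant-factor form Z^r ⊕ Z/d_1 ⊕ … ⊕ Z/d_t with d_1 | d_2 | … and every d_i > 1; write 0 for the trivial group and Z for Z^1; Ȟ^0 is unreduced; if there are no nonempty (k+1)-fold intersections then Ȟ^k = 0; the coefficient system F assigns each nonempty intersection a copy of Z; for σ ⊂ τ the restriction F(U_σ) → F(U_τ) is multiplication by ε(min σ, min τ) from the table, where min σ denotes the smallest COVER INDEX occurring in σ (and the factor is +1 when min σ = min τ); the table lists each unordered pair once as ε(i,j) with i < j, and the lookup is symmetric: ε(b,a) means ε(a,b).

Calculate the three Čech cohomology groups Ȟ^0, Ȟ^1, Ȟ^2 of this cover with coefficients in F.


nerve of the cover:
  U12={w} U15={x,h} U23={q,z,a} U34={t,u,g} U45={b,f}
C dims 5,5; δ0: rk 5, SNF 1^4·2
Ȟ^0 = (5 − 5) − 0 = 0, so Ȟ^0 ≅ 0
Ȟ^1 = (5 − 0) − 5 = 0 plus torsion [2], so Ȟ^1 ≅ Z/2
Ȟ^2 = (0 − 0) − 0 = 0, so Ȟ^2 ≅ 0

Ȟ^0 = 0; Ȟ^1 = Z/2; Ȟ^2 = 0


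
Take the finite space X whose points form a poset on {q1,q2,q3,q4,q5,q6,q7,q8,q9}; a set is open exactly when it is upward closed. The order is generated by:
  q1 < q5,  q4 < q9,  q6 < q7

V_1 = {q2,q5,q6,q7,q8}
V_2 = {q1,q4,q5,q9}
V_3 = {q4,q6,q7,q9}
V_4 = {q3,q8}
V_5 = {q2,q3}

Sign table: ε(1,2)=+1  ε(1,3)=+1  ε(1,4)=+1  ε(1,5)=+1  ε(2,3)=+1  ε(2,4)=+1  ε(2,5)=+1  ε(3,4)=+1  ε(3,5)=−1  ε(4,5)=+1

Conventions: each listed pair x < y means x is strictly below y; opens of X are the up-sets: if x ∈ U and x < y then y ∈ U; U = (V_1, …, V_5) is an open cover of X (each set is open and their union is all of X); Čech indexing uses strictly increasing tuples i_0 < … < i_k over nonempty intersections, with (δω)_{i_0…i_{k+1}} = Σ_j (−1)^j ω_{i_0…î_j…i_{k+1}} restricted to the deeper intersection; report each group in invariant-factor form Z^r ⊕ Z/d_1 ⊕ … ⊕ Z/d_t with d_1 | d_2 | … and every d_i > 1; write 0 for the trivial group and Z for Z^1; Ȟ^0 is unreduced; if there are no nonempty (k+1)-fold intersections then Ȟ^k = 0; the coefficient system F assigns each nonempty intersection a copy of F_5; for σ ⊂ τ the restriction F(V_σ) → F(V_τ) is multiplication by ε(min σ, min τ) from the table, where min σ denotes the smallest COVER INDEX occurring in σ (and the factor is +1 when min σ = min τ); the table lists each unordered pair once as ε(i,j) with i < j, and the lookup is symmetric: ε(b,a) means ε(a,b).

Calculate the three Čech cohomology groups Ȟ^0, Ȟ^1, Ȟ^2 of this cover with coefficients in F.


nonempty overlaps:
  V12={q5} V13={q6,q7} V14={q8} V15={q2} V23={q4,q9} V45={q3}
C dims 5,6; δ0: rk_F5 4
degree 0: 5−4−0 = 1 → Ȟ^0 ≅ Z/5
degree 1: 6−0−4 = 2 → Ȟ^1 ≅ Z/5 ⊕ Z/5
degree 2: 0−0−0 = 0 → Ȟ^2 ≅ 0

Ȟ^0 ≅ Z/5, Ȟ^1 ≅ Z/5 ⊕ Z/5, Ȟ^2 ≅ 0


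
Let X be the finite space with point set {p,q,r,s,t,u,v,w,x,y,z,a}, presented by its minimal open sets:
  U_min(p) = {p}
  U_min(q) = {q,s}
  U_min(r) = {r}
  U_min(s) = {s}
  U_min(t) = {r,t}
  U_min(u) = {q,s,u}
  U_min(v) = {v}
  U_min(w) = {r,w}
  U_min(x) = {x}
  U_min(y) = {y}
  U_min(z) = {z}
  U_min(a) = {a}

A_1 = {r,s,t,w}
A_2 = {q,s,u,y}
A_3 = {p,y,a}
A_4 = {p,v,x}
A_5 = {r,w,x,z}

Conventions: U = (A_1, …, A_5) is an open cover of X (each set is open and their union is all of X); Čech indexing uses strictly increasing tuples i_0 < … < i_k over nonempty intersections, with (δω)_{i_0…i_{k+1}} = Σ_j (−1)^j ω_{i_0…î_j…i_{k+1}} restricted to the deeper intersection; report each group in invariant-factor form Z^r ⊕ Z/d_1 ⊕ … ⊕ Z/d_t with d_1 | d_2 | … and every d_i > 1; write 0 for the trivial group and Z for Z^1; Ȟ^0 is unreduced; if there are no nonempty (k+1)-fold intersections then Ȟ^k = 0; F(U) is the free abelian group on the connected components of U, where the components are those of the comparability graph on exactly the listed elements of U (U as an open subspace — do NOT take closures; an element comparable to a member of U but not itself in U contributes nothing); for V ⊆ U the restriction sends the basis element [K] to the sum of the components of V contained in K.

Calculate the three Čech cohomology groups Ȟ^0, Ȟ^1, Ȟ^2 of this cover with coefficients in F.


nonempty intersections:
  A12={s} A15={r,w} A23={y} A34={p} A45={x}
components per intersection:
  A1: {r,t,w} {s}
  A2: {q,s,u} {y}
  A3: {p} {y} {a}
  A4: {p} {v} {x}
  A5: {r,w} {x} {z}
  A12: {s}
  A15: {r,w}
  A23: {y}
  A34: {p}
  A45: {x}
C dims 13,5; δ0: rk 5, SNF 1^5
Ȟ^0: (13−5)−0=8 ⇒ Z^8
Ȟ^1: (5−0)−5=0 ⇒ 0
Ȟ^2: (0−0)−0=0 ⇒ 0

Ȟ^0 = Z^8, Ȟ^1 = 0, Ȟ^2 = 0


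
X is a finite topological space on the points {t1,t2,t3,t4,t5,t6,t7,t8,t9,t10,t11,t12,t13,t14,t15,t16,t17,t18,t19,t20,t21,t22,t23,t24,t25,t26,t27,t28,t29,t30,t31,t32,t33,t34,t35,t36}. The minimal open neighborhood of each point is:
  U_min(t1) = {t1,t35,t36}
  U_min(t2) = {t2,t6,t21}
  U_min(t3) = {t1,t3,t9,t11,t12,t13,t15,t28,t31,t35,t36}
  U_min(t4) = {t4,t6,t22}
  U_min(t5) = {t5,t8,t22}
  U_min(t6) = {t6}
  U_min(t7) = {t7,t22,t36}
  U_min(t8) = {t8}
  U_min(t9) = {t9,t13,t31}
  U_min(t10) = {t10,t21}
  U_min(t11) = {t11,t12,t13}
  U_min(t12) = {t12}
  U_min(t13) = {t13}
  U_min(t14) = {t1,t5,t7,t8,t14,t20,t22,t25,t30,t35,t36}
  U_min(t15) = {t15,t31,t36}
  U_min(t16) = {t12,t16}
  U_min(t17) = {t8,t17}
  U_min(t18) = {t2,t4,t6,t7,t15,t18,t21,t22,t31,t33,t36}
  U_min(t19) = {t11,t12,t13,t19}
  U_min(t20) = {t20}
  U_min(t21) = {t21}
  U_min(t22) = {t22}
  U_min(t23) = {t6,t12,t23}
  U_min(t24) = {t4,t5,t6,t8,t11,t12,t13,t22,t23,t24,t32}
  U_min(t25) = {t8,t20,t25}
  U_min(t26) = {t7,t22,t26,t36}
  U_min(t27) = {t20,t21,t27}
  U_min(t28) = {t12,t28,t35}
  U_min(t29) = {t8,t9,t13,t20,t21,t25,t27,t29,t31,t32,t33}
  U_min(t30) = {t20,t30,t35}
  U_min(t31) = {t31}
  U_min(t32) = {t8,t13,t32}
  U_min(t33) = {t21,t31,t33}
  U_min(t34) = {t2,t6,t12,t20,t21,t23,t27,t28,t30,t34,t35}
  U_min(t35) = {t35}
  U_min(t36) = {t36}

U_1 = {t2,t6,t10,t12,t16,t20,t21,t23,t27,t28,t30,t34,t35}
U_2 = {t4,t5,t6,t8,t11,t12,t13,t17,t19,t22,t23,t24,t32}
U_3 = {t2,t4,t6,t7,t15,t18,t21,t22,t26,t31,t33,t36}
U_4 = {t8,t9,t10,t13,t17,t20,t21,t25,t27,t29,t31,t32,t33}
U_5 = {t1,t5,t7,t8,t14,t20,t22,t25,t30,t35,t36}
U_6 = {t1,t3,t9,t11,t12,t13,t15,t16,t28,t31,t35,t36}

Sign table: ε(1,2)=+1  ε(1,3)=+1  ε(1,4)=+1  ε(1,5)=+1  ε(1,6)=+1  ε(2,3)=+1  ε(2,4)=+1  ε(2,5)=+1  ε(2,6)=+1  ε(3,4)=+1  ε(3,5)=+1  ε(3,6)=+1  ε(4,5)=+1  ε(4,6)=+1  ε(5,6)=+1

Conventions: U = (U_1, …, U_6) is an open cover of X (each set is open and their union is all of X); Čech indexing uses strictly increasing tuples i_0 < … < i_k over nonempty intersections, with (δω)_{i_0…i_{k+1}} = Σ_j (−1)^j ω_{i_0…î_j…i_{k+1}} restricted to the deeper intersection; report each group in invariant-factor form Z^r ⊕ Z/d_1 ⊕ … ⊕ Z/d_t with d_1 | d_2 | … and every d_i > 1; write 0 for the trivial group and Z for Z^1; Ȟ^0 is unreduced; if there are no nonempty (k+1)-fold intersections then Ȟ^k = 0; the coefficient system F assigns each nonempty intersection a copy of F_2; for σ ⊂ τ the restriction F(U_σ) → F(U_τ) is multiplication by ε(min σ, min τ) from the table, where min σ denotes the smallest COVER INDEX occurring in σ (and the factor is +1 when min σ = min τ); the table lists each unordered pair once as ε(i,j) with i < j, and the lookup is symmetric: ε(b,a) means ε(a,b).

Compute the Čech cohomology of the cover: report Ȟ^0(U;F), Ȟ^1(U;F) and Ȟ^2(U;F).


Ȟ^0 = Z/2, Ȟ^1 = Z/2, Ȟ^2 = Z/2

nerve of the cover:
  U12={t6,t12,t23} U13={t2,t6,t21} U14={t10,t20,t21,t27} U15={t20,t30,t35} U16={t12,t16,t28,t35} U23={t4,t6,t22} U24={t8,t13,t17,t32} U25={t5,t8,t22} U26={t11,t12,t13} U34={t21,t31,t33} U35={t7,t22,t36} U36={t15,t31,t36} U45={t8,t20,t25} U46={t9,t13,t31} U56={t1,t35,t36}
  U123={t6} U126={t12} U134={t21} U145={t20} U156={t35} U235={t22} U245={t8} U246={t13} U346={t31} U356={t36}
C dims 6,15,10; δ0: rk_F2 5; δ1: rk_F2 9
Ȟ^0 = (6 − 5) − 0 = 1, so Ȟ^0 ≅ Z/2
Ȟ^1 = (15 − 9) − 5 = 1, so Ȟ^1 ≅ Z/2
Ȟ^2 = (10 − 0) − 9 = 1, so Ȟ^2 ≅ Z/2


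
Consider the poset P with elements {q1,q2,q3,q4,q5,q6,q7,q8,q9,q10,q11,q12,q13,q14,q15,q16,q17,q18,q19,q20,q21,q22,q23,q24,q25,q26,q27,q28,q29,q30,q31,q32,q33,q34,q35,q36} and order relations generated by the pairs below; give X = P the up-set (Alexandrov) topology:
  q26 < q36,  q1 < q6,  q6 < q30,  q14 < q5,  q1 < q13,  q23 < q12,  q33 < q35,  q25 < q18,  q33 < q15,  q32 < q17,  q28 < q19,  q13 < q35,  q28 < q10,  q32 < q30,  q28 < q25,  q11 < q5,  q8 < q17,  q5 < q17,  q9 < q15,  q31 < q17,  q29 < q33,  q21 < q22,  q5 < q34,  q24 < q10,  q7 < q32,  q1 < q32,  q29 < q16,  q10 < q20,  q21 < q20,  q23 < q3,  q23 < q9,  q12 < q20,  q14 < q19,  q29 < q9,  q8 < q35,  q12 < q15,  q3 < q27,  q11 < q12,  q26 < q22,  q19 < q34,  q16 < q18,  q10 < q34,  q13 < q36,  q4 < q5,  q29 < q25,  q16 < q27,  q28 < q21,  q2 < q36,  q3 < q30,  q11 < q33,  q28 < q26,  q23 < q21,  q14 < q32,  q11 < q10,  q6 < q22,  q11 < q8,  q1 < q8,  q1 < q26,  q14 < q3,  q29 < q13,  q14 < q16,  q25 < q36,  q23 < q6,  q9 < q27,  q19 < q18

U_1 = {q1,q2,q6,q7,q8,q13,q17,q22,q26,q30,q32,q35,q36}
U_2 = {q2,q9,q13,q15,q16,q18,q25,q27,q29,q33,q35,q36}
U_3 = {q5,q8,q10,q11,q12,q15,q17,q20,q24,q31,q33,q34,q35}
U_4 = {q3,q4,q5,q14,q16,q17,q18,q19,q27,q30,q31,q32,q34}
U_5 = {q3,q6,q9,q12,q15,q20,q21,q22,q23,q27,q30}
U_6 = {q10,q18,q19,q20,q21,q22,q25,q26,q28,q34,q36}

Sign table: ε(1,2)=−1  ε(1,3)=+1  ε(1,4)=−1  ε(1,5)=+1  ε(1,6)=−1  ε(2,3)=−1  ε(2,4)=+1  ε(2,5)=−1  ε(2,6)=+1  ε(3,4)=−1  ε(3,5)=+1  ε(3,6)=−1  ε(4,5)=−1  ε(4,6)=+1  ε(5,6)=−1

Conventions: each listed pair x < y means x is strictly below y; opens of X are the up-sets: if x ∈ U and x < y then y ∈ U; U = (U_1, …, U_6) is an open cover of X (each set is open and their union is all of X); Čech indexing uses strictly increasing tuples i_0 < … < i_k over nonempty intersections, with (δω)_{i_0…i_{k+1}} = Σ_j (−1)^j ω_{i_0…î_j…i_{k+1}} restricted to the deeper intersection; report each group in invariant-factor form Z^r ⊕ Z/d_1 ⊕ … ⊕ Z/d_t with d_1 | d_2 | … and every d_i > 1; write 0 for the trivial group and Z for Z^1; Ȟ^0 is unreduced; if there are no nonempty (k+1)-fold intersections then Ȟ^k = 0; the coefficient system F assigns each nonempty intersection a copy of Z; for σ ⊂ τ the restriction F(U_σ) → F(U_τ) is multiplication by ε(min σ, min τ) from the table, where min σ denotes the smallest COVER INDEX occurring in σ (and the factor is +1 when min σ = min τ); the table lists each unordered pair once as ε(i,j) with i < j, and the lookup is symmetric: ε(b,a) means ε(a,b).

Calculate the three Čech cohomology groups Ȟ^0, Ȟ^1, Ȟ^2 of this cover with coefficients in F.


Ȟ^0(U;F) ≅ Z; Ȟ^1(U;F) ≅ 0; Ȟ^2(U;F) ≅ Z/2

nerve simplices:
  U12={q2,q13,q35,q36} U13={q8,q17,q35} U14={q17,q30,q32} U15={q6,q22,q30} U16={q22,q26,q36} U23={q15,q33,q35} U24={q16,q18,q27} U25={q9,q15,q27} U26={q18,q25,q36} U34={q5,q17,q31,q34} U35={q12,q15,q20} U36={q10,q20,q34} U45={q3,q27,q30} U46={q18,q19,q34} U56={q20,q21,q22}
  U123={q35} U126={q36} U134={q17} U145={q30} U156={q22} U235={q15} U245={q27} U246={q18} U346={q34} U356={q20}
C dims 6,15,10; δ0: rk 5, SNF 1^5; δ1: rk 10, SNF 1^9·2
degree 0: 6−5−0 = 1 → Ȟ^0 ≅ Z
degree 1: 15−10−5 = 0 → Ȟ^1 ≅ 0
degree 2: 10−0−10 = 0 plus torsion [2] → Ȟ^2 ≅ Z/2


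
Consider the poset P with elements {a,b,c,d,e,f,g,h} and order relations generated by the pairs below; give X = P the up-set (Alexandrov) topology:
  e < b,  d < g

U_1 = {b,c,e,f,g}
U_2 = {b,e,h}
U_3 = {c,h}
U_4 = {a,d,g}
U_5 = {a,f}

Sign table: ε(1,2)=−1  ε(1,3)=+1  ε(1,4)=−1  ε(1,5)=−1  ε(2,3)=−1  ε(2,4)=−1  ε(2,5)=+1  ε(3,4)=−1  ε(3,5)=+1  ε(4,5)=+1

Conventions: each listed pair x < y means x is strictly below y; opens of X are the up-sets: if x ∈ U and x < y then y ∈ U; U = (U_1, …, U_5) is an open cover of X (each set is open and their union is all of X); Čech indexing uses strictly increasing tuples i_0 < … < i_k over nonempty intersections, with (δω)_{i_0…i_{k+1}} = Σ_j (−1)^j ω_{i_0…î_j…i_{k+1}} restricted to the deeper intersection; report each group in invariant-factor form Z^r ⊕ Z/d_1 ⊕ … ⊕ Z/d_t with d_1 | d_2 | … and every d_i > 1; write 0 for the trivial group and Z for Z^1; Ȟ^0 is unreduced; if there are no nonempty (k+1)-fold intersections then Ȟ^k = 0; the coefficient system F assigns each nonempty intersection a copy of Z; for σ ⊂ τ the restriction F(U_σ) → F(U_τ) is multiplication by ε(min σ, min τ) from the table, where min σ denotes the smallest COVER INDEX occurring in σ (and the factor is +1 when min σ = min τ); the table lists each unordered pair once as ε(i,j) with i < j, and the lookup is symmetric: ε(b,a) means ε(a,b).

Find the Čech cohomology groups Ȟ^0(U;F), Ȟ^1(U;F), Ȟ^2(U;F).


Ȟ^0 = Z,  Ȟ^1 = Z^2,  Ȟ^2 = 0

nerve of the cover:
  U12={b,e} U13={c} U14={g} U15={f} U23={h} U45={a}
C dims 5,6; δ0: rk 4, SNF 1^4
Ȟ^0 = (5 − 4) − 0 = 1, so Ȟ^0 ≅ Z
Ȟ^1 = (6 − 0) − 4 = 2, so Ȟ^1 ≅ Z^2
Ȟ^2 = (0 − 0) − 0 = 0, so Ȟ^2 ≅ 0


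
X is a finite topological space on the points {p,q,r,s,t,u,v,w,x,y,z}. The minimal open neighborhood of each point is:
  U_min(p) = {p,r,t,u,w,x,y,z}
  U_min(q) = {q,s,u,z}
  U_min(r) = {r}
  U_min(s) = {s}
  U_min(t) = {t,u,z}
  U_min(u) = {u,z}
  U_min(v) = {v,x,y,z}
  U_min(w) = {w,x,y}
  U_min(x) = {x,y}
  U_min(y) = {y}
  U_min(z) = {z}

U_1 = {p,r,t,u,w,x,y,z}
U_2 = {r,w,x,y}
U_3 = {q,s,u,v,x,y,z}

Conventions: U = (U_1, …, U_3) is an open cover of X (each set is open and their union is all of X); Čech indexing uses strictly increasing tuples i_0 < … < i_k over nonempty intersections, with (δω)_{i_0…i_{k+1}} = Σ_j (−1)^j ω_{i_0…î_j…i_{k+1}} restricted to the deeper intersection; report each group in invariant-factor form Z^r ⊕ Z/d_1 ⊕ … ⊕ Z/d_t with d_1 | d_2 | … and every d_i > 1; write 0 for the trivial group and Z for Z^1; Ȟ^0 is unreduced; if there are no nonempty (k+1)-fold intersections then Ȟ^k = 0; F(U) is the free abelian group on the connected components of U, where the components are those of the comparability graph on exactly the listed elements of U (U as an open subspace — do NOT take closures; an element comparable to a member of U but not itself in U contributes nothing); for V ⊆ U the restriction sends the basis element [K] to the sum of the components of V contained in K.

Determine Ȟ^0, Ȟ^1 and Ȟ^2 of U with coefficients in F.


Ȟ^0(U;F) ≅ Z, Ȟ^1(U;F) ≅ Z, Ȟ^2(U;F) ≅ 0

nonempty overlaps:
  U12={r,w,x,y} U13={u,x,y,z} U23={x,y}
  U123={x,y}
components per intersection:
  U1: {p,r,t,u,w,x,y,z}
  U2: {r} {w,x,y}
  U3: {q,s,u,v,x,y,z}
  U12: {r} {w,x,y}
  U13: {u,z} {x,y}
  U23: {x,y}
  U123: {x,y}
C dims 4,5,1; δ0: rk 3, SNF 1^3; δ1: rk 1, SNF 1^1
degree 0: 4−3−0 = 1 → Ȟ^0 ≅ Z
degree 1: 5−1−3 = 1 → Ȟ^1 ≅ Z
degree 2: 1−0−1 = 0 → Ȟ^2 ≅ 0


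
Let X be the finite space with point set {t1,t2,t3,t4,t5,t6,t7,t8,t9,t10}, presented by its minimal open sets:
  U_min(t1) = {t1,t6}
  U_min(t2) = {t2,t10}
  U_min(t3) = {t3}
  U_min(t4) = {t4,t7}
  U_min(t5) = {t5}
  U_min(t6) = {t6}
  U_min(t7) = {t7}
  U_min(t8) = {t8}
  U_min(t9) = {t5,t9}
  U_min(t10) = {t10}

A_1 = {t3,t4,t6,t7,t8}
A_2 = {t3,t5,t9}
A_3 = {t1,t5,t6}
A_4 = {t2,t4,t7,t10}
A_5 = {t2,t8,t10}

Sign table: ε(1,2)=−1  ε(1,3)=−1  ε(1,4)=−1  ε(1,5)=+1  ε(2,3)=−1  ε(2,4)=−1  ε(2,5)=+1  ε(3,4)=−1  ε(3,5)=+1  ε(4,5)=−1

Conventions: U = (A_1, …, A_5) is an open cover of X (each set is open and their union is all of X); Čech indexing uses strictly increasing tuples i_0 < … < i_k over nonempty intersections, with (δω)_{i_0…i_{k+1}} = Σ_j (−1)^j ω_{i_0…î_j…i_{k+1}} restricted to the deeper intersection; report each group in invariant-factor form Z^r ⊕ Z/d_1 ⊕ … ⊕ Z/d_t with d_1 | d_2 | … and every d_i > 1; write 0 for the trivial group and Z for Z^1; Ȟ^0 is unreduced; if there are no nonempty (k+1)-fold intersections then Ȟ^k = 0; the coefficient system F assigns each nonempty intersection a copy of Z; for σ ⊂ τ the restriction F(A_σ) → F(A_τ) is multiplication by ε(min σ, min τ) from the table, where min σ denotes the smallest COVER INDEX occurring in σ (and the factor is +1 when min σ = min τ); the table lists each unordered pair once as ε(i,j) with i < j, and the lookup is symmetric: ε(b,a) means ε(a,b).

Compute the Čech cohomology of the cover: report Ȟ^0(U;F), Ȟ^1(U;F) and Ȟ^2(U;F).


Ȟ^0(U;F) ≅ 0,  Ȟ^1(U;F) ≅ Z ⊕ Z/2,  Ȟ^2(U;F) ≅ 0

nerve of the cover:
  A12={t3} A13={t6} A14={t4,t7} A15={t8} A23={t5} A45={t2,t10}
C dims 5,6; δ0: rk 5, SNF 1^4·2
Ȟ^0 = (5 − 5) − 0 = 0, so Ȟ^0 ≅ 0
Ȟ^1 = (6 − 0) − 5 = 1 plus torsion [2], so Ȟ^1 ≅ Z ⊕ Z/2
Ȟ^2 = (0 − 0) − 0 = 0, so Ȟ^2 ≅ 0


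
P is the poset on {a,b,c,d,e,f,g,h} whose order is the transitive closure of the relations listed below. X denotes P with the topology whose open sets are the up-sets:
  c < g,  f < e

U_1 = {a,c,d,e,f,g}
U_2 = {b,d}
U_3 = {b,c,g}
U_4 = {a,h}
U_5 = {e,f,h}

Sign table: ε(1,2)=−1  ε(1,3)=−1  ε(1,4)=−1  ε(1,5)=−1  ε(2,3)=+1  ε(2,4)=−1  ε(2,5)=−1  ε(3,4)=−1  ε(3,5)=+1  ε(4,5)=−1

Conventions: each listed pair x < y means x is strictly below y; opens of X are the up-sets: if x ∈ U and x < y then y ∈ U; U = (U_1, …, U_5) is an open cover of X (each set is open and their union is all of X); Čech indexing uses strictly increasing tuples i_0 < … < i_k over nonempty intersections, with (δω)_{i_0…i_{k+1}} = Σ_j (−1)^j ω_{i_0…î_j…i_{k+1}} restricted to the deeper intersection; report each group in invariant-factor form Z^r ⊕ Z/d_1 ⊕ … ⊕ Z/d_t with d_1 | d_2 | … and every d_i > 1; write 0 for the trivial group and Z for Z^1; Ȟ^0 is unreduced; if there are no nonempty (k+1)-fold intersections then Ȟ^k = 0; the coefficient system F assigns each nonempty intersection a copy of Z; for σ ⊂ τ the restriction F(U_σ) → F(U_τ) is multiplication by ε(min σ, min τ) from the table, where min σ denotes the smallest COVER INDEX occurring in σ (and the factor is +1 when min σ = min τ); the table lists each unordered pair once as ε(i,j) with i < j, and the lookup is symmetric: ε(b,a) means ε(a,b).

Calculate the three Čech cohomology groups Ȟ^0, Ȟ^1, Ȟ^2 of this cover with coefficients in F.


Ȟ^0 ≅ 0, Ȟ^1 ≅ Z ⊕ Z/2 and Ȟ^2 ≅ 0

nonempty overlaps:
  U12={d} U13={c,g} U14={a} U15={e,f} U23={b} U45={h}
C dims 5,6; δ0: rk 5, SNF 1^4·2
degree 0: 5−5−0 = 0 → Ȟ^0 ≅ 0
degree 1: 6−0−5 = 1 plus torsion [2] → Ȟ^1 ≅ Z ⊕ Z/2
degree 2: 0−0−0 = 0 → Ȟ^2 ≅ 0


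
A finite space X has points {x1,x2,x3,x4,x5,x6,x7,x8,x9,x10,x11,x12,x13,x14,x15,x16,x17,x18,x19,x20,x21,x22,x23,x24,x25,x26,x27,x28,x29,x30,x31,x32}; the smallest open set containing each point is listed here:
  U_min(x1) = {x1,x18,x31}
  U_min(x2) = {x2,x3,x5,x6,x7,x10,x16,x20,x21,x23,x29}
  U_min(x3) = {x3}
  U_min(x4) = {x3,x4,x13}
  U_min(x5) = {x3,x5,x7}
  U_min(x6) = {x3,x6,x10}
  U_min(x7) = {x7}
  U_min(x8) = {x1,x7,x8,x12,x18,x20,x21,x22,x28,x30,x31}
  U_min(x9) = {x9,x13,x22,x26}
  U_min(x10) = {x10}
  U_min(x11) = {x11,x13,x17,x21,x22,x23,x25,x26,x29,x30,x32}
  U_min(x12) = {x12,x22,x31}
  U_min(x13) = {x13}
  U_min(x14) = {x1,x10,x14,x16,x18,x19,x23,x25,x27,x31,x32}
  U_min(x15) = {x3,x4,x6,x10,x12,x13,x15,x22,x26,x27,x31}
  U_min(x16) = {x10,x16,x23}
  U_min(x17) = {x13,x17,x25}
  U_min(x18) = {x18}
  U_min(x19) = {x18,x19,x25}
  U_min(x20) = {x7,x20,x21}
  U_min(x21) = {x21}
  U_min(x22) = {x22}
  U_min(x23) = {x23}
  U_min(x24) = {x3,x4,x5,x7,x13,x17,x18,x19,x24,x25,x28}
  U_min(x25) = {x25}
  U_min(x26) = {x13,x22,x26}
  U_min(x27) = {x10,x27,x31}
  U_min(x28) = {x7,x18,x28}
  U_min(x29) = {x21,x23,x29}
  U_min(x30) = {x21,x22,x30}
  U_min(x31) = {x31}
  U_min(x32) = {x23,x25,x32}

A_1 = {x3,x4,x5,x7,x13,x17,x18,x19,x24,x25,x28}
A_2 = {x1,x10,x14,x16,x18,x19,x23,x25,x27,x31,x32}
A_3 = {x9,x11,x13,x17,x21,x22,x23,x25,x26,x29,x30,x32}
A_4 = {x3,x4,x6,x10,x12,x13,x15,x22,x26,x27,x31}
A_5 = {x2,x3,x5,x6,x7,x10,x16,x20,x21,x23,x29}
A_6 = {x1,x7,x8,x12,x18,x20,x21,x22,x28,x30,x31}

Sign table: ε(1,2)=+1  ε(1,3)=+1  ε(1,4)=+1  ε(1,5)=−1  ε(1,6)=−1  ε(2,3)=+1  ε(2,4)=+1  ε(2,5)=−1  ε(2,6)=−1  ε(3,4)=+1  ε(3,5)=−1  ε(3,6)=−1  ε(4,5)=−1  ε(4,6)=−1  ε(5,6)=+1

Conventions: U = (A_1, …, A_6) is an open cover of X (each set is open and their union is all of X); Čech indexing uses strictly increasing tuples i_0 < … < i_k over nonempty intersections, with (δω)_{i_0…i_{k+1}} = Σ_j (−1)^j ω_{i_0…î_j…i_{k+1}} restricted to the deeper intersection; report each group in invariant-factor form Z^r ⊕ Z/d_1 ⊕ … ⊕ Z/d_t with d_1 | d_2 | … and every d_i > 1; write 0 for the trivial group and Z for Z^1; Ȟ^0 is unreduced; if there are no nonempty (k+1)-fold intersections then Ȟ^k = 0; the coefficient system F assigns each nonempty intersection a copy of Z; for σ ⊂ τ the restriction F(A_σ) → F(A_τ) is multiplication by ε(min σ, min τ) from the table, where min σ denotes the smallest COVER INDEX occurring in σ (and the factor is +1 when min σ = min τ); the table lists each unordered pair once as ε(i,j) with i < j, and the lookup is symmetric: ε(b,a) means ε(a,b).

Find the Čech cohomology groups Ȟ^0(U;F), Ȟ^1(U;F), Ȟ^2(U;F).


Ȟ^0 ≅ Z, Ȟ^1 ≅ 0 and Ȟ^2 ≅ Z/2

nerve of the cover:
  A12={x18,x19,x25} A13={x13,x17,x25} A14={x3,x4,x13} A15={x3,x5,x7} A16={x7,x18,x28} A23={x23,x25,x32} A24={x10,x27,x31} A25={x10,x16,x23} A26={x1,x18,x31} A34={x13,x22,x26} A35={x21,x23,x29} A36={x21,x22,x30} A45={x3,x6,x10} A46={x12,x22,x31} A56={x7,x20,x21}
  A123={x25} A126={x18} A134={x13} A145={x3} A156={x7} A235={x23} A245={x10} A246={x31} A346={x22} A356={x21}
C dims 6,15,10; δ0: rk 5, SNF 1^5; δ1: rk 10, SNF 1^9·2
Ȟ^0 = (6 − 5) − 0 = 1, so Ȟ^0 ≅ Z
Ȟ^1 = (15 − 10) − 5 = 0, so Ȟ^1 ≅ 0
Ȟ^2 = (10 − 0) − 10 = 0 plus torsion [2], so Ȟ^2 ≅ Z/2


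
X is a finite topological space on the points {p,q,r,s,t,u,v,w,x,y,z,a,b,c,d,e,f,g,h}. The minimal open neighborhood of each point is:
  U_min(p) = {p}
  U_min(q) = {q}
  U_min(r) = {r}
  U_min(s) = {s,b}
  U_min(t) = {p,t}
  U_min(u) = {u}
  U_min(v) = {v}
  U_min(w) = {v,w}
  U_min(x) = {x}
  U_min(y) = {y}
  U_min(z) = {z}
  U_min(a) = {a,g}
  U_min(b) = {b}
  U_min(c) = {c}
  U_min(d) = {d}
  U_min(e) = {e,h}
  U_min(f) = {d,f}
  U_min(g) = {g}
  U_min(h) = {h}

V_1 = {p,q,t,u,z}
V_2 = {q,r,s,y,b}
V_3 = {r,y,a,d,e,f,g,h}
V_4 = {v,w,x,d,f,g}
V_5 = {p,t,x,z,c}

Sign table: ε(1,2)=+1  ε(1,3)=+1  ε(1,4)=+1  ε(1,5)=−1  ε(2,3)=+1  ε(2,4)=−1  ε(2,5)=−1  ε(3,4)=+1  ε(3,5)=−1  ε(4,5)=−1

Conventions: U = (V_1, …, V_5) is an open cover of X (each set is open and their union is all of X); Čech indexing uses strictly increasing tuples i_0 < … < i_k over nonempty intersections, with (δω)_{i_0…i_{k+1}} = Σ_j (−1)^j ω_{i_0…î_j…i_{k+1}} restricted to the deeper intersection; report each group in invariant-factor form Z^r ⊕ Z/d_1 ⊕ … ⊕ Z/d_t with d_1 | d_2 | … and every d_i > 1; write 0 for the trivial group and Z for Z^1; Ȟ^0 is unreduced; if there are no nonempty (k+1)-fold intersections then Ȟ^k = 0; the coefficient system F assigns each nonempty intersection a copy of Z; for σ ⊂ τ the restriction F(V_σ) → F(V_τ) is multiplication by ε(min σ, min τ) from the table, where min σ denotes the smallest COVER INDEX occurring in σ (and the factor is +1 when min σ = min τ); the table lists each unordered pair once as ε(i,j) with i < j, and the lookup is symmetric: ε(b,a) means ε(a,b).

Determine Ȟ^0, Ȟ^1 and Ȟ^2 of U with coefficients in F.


Ȟ^0 ≅ Z,  Ȟ^1 ≅ Z,  Ȟ^2 ≅ 0

nonempty overlaps:
  V12={q} V15={p,t,z} V23={r,y} V34={d,f,g} V45={x}
C dims 5,5; δ0: rk 4, SNF 1^4
degree 0: 5−4−0 = 1 → Ȟ^0 ≅ Z
degree 1: 5−0−4 = 1 → Ȟ^1 ≅ Z
degree 2: 0−0−0 = 0 → Ȟ^2 ≅ 0


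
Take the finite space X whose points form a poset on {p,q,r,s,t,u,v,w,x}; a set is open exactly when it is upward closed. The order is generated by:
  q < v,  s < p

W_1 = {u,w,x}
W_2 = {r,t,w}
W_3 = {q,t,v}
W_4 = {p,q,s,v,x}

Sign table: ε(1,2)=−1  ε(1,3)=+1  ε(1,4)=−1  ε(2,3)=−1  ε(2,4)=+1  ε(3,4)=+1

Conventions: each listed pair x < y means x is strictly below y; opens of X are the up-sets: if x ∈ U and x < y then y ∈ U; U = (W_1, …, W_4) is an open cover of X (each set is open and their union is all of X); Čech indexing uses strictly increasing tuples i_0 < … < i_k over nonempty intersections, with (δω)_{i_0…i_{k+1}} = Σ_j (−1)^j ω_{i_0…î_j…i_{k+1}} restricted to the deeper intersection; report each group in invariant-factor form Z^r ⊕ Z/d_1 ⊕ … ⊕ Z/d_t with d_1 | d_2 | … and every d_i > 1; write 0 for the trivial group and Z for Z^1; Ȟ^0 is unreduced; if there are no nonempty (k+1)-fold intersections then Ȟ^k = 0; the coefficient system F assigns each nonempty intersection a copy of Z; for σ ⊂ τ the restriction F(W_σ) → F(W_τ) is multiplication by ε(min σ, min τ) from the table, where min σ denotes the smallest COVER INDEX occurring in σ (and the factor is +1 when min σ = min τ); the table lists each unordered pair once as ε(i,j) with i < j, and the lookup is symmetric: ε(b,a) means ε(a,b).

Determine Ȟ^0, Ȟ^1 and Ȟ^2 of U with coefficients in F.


Ȟ^0 ≅ 0, Ȟ^1 ≅ Z/2 and Ȟ^2 ≅ 0

nerve simplices:
  W12={w} W14={x} W23={t} W34={q,v}
C dims 4,4; δ0: rk 4, SNF 1^3·2
degree 0: 4−4−0 = 0 → Ȟ^0 ≅ 0
degree 1: 4−0−4 = 0 plus torsion [2] → Ȟ^1 ≅ Z/2
degree 2: 0−0−0 = 0 → Ȟ^2 ≅ 0


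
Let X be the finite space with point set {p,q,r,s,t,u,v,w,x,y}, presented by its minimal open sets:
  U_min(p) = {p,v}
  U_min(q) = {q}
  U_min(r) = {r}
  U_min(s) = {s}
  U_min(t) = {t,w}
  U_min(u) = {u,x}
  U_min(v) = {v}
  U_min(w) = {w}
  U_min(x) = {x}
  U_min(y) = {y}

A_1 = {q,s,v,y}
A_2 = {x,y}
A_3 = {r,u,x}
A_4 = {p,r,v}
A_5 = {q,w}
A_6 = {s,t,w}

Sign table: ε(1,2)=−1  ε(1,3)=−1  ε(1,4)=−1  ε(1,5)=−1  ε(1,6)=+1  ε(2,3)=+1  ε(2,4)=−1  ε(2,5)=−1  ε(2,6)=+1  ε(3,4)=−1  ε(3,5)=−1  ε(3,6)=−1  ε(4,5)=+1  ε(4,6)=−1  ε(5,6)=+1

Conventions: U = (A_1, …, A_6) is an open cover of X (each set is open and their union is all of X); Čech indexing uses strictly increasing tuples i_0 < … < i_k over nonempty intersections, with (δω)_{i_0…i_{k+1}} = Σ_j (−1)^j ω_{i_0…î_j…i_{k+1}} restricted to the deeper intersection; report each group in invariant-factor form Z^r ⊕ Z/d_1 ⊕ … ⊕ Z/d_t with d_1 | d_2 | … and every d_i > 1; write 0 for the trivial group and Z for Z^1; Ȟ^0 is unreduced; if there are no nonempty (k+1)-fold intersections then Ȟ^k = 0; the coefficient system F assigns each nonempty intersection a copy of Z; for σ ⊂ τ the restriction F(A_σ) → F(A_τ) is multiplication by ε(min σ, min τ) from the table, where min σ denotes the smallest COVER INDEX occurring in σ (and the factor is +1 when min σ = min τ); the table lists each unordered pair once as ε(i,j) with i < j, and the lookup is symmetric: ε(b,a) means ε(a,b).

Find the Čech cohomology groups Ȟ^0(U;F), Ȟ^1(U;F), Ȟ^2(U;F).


Ȟ^0(U;F) ≅ 0, Ȟ^1(U;F) ≅ Z ⊕ Z/2, Ȟ^2(U;F) ≅ 0

nerve simplices:
  A12={y} A14={v} A15={q} A16={s} A23={x} A34={r} A56={w}
C dims 6,7; δ0: rk 6, SNF 1^5·2
degree 0: 6−6−0 = 0 → Ȟ^0 ≅ 0
degree 1: 7−0−6 = 1 plus torsion [2] → Ȟ^1 ≅ Z ⊕ Z/2
degree 2: 0−0−0 = 0 → Ȟ^2 ≅ 0


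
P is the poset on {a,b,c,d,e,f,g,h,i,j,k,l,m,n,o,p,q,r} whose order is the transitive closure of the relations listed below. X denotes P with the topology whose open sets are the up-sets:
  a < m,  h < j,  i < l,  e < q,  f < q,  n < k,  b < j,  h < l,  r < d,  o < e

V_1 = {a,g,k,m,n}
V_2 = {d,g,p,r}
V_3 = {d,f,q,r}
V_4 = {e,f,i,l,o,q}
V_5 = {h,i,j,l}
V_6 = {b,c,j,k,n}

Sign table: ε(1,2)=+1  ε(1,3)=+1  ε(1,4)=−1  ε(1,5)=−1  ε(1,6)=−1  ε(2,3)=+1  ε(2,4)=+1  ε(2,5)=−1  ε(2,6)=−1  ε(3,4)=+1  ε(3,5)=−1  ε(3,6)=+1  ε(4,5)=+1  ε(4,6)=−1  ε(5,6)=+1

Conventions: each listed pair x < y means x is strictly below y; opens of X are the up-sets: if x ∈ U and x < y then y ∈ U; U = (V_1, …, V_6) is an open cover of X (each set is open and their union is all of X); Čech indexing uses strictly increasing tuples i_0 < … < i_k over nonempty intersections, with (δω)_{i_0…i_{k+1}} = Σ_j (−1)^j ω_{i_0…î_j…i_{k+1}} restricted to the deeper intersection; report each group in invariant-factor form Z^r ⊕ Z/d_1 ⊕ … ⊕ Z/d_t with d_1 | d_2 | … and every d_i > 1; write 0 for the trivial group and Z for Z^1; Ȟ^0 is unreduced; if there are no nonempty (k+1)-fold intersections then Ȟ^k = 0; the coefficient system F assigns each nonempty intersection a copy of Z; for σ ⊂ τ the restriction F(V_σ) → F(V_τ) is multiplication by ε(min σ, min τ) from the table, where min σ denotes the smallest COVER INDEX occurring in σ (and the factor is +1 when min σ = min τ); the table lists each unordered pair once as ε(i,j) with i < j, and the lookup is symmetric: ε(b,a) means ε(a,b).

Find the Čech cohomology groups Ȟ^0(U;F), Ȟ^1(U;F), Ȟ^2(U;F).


nonempty intersections:
  V12={g} V16={k,n} V23={d,r} V34={f,q} V45={i,l} V56={j}
C dims 6,6; δ0: rk 6, SNF 1^5·2
Ȟ^0: (6−6)−0=0 ⇒ 0
Ȟ^1: (6−0)−6=0 plus torsion [2] ⇒ Z/2
Ȟ^2: (0−0)−0=0 ⇒ 0

Ȟ^0 ≅ 0, Ȟ^1 ≅ Z/2 and Ȟ^2 ≅ 0


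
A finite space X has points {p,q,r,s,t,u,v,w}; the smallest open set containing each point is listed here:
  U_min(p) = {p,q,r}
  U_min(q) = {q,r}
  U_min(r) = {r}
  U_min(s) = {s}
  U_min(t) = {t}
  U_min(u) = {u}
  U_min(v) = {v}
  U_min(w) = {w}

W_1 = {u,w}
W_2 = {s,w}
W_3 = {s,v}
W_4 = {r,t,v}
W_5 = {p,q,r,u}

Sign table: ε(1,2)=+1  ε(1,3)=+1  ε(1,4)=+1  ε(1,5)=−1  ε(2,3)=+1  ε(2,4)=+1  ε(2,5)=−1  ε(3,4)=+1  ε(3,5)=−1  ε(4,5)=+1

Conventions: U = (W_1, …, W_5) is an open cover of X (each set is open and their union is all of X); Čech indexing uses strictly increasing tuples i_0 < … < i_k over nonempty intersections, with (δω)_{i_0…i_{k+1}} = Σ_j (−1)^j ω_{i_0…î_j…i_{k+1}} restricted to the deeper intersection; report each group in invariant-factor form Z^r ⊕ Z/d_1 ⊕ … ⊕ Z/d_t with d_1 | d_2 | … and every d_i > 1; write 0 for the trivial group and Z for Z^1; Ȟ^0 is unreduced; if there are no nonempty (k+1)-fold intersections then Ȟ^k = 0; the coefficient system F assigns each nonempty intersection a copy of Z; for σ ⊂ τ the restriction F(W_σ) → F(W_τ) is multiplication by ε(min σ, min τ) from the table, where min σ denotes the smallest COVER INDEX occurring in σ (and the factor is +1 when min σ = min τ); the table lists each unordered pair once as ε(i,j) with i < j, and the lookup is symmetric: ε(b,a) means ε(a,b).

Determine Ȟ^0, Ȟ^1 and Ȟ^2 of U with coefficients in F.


Ȟ^0(U;F) ≅ 0; Ȟ^1(U;F) ≅ Z/2; Ȟ^2(U;F) ≅ 0

cover nerve:
  W12={w} W15={u} W23={s} W34={v} W45={r}
C dims 5,5; δ0: rk 5, SNF 1^4·2
Ȟ^0: (5−5)−0=0 ⇒ 0
Ȟ^1: (5−0)−5=0 plus torsion [2] ⇒ Z/2
Ȟ^2: (0−0)−0=0 ⇒ 0


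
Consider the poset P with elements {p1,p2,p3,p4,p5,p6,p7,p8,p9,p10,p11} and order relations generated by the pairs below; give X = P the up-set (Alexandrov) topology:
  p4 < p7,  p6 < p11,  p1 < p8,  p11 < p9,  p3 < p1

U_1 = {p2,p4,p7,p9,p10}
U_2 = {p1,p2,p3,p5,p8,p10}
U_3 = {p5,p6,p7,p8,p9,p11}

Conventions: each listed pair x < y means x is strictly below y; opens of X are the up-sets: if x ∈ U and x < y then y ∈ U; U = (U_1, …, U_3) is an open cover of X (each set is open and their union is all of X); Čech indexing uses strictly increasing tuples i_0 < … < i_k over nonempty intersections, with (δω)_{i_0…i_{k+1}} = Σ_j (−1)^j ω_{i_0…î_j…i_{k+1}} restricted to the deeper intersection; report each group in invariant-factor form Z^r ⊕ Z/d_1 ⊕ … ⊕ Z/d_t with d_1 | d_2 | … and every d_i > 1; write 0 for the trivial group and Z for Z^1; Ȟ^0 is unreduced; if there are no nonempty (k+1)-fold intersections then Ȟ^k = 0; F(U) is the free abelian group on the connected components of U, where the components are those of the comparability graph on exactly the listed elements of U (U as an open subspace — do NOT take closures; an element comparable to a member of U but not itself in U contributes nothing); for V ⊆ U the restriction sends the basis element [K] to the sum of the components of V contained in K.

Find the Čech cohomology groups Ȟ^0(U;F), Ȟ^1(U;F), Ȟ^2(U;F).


nonempty overlaps:
  U12={p2,p10} U13={p7,p9} U23={p5,p8}
components per intersection:
  U1: {p2} {p4,p7} {p9} {p10}
  U2: {p1,p3,p8} {p2} {p5} {p10}
  U3: {p5} {p6,p9,p11} {p7} {p8}
  U12: {p2} {p10}
  U13: {p7} {p9}
  U23: {p5} {p8}
C dims 12,6; δ0: rk 6, SNF 1^6
degree 0: 12−6−0 = 6 → Ȟ^0 ≅ Z^6
degree 1: 6−0−6 = 0 → Ȟ^1 ≅ 0
degree 2: 0−0−0 = 0 → Ȟ^2 ≅ 0

Ȟ^0 = Z^6, Ȟ^1 = 0 and Ȟ^2 = 0


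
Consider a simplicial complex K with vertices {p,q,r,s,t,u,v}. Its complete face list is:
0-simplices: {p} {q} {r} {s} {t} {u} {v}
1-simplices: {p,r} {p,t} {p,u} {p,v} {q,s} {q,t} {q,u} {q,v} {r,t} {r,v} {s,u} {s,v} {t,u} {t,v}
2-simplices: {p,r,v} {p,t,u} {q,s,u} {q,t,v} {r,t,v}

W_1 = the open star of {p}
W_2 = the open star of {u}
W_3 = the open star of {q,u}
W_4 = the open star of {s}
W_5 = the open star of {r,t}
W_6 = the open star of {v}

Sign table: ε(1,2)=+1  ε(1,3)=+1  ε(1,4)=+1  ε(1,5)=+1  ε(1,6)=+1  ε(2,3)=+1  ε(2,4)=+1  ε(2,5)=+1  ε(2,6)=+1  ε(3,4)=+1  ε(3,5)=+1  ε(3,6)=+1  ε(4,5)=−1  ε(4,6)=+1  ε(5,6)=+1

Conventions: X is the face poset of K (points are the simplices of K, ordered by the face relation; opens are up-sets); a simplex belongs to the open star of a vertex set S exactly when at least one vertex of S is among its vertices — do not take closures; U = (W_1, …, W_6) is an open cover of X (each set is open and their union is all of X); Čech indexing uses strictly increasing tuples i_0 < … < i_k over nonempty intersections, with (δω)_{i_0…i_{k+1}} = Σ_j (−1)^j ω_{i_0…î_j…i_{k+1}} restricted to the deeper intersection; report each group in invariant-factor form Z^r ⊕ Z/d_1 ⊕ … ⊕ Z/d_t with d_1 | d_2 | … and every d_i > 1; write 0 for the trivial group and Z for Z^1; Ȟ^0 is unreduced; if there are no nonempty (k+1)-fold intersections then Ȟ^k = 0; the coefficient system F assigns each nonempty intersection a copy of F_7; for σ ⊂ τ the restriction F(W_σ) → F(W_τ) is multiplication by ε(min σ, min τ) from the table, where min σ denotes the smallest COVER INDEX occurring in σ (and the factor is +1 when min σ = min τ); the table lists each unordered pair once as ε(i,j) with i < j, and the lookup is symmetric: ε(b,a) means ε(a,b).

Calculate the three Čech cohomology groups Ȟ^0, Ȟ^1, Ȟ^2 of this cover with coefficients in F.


Ȟ^0 = Z/7,  Ȟ^1 = Z/7,  Ȟ^2 = 0

nonempty intersections:
  W1={{p},{p,r},{p,t},{p,u},{p,v},{p,r,v},{p,t,u}} W2={{u},{p,u},{q,u},{s,u},{t,u},{p,t,u},{q,s,u}} W3={{q},{u},{p,u},{q,s},{q,t},{q,u},{q,v},{s,u},{t,u},{p,t,u},{q,s,u},{q,t,v}} W4={{s},{q,s},{s,u},{s,v},{q,s,u}} W5={{r},{t},{p,r},{p,t},{q,t},{r,t},{r,v},{t,u},{t,v},{p,r,v},{p,t,u},{q,t,v},{r,t,v}} W6={{v},{p,v},{q,v},{r,v},{s,v},{t,v},{p,r,v},{q,t,v},{r,t,v}}
  W12={{p,u},{p,t,u}} W13={{p,u},{p,t,u}} W15={{p,r},{p,t},{p,r,v},{p,t,u}} W16={{p,v},{p,r,v}} W23={{u},{p,u},{q,u},{s,u},{t,u},{p,t,u},{q,s,u}} W24={{s,u},{q,s,u}} W25={{t,u},{p,t,u}} W34={{q,s},{s,u},{q,s,u}} W35={{q,t},{t,u},{p,t,u},{q,t,v}} W36={{q,v},{q,t,v}} W46={{s,v}} W56={{r,v},{t,v},{p,r,v},{q,t,v},{r,t,v}}
  W123={{p,u},{p,t,u}} W125={{p,t,u}} W135={{p,t,u}} W156={{p,r,v}} W234={{s,u},{q,s,u}} W235={{t,u},{p,t,u}} W356={{q,t,v}}
  W1235={{p,t,u}}
C dims 6,12,7,1; δ0: rk_F7 5; δ1: rk_F7 6; δ2: rk_F7 1
Ȟ^0: (6−5)−0=1 ⇒ Z/7
Ȟ^1: (12−6)−5=1 ⇒ Z/7
Ȟ^2: (7−1)−6=0 ⇒ 0


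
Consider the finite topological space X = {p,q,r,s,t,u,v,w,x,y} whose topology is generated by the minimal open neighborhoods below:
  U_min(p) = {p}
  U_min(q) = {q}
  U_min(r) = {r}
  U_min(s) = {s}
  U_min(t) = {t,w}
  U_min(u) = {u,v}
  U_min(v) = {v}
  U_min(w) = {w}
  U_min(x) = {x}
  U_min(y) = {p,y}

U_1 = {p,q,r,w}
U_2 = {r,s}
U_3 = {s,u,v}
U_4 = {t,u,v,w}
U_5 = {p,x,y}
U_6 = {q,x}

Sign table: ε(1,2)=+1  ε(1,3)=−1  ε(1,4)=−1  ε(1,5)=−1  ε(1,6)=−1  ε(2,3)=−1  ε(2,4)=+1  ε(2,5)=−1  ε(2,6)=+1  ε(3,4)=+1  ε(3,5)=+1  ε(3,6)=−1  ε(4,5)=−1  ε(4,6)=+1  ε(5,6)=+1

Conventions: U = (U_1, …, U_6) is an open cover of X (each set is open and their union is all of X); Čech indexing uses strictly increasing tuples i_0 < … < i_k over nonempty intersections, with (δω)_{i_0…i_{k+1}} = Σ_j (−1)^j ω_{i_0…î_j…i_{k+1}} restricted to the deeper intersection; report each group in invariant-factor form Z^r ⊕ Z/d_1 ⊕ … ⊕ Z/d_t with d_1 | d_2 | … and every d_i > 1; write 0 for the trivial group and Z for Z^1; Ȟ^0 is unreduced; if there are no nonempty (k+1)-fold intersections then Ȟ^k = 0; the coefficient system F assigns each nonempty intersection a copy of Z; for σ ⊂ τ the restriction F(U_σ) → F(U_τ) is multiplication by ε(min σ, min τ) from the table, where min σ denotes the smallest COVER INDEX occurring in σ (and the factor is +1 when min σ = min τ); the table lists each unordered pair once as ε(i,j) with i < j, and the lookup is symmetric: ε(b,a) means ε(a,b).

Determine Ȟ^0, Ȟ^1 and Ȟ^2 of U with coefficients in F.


Ȟ^0(U;F) ≅ Z, Ȟ^1(U;F) ≅ Z^2 and Ȟ^2(U;F) ≅ 0

nerve simplices:
  U12={r} U14={w} U15={p} U16={q} U23={s} U34={u,v} U56={x}
C dims 6,7; δ0: rk 5, SNF 1^5
degree 0: 6−5−0 = 1 → Ȟ^0 ≅ Z
degree 1: 7−0−5 = 2 → Ȟ^1 ≅ Z^2
degree 2: 0−0−0 = 0 → Ȟ^2 ≅ 0


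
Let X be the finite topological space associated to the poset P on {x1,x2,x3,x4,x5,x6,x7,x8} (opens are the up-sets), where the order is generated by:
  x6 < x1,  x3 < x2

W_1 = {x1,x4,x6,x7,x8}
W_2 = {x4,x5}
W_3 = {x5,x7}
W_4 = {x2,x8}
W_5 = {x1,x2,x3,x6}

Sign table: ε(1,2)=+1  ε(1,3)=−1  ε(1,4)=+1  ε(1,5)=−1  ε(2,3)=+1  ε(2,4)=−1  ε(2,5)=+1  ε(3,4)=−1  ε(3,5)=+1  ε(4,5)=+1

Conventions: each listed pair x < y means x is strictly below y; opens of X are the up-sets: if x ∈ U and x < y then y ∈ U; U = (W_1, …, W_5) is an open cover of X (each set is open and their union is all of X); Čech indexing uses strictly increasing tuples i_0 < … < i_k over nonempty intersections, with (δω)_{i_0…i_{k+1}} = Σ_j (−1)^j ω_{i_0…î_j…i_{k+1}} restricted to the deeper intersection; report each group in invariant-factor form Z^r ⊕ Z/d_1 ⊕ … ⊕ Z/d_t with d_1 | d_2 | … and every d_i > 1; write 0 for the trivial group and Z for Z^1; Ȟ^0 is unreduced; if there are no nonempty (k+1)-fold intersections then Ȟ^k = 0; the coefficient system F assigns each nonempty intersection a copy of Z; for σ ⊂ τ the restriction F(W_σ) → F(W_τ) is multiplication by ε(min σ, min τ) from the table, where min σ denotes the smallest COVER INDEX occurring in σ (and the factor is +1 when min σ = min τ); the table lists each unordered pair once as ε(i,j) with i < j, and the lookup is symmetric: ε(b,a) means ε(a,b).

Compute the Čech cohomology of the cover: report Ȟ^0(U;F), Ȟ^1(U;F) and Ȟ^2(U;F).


cover nerve:
  W12={x4} W13={x7} W14={x8} W15={x1,x6} W23={x5} W45={x2}
C dims 5,6; δ0: rk 5, SNF 1^4·2
Ȟ^0: (5−5)−0=0 ⇒ 0
Ȟ^1: (6−0)−5=1 plus torsion [2] ⇒ Z ⊕ Z/2
Ȟ^2: (0−0)−0=0 ⇒ 0

Ȟ^0 ≅ 0; Ȟ^1 ≅ Z ⊕ Z/2; Ȟ^2 ≅ 0
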